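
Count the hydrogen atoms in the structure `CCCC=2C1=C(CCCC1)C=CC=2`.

Hydrogens are implicit in SMILES; fill each atom to its normal valence:
  6 × C: 2 H each → 12
  3 × C (aromatic): 1 H each → 3
  3 × C (aromatic): no H
  1 × C: 3 H
  Total hydrogens = 18.

18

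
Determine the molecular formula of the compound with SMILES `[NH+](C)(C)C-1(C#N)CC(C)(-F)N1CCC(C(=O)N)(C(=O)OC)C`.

C14H24FN4O3+

Heavy atoms from the SMILES: 14 C, 1 F, 4 N, 3 O.
Implicit hydrogens by atom environment:
  6 × C: no H
  5 × C: 3 H each → 15
  3 × C: 2 H each → 6
  3 × O: no H
  2 × N: no H
  1 × F: no H
  1 × N: 2 H
  1 × N (charge +1): 1 H
  Total hydrogens = 24.
Net charge +1.
Molecular formula: C14H24FN4O3+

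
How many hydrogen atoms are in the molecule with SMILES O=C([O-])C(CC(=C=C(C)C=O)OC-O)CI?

12

Hydrogens are implicit in SMILES; fill each atom to its normal valence:
  4 × C: no H
  3 × C: 2 H each → 6
  3 × O: no H
  2 × C: 1 H each → 2
  1 × C: 3 H
  1 × I: no H
  1 × O: 1 H
  1 × O (charge -1): no H
  Total hydrogens = 12.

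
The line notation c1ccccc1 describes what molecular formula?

C6H6

Heavy atoms from the SMILES: 6 C.
Implicit hydrogens by atom environment:
  6 × C (aromatic): 1 H each → 6
  Total hydrogens = 6.
Molecular formula: C6H6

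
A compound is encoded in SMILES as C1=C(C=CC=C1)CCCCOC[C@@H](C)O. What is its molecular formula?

Heavy atoms from the SMILES: 13 C, 2 O.
Implicit hydrogens by atom environment:
  5 × C: 2 H each → 10
  5 × C (aromatic): 1 H each → 5
  1 × C: 3 H
  1 × C: 1 H
  1 × C (aromatic): no H
  1 × O: 1 H
  1 × O: no H
  Total hydrogens = 20.
Molecular formula: C13H20O2

C13H20O2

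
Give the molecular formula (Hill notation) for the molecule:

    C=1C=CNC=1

Heavy atoms from the SMILES: 4 C, 1 N.
Implicit hydrogens by atom environment:
  4 × C (aromatic): 1 H each → 4
  1 × N (aromatic): 1 H
  Total hydrogens = 5.
Molecular formula: C4H5N

C4H5N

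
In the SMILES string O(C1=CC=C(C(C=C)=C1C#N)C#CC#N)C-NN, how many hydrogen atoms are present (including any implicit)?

10

Hydrogens are implicit in SMILES; fill each atom to its normal valence:
  4 × C (aromatic): no H
  4 × C: no H
  2 × C: 2 H each → 4
  2 × C (aromatic): 1 H each → 2
  2 × N: no H
  1 × C: 1 H
  1 × N: 2 H
  1 × N: 1 H
  1 × O: no H
  Total hydrogens = 10.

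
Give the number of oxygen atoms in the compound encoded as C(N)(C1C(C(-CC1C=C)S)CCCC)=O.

The symbol for oxygen appears 1 time in the SMILES.

1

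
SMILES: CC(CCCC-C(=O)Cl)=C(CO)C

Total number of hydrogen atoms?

17

Hydrogens are implicit in SMILES; fill each atom to its normal valence:
  5 × C: 2 H each → 10
  3 × C: no H
  2 × C: 3 H each → 6
  1 × Cl: no H
  1 × O: 1 H
  1 × O: no H
  Total hydrogens = 17.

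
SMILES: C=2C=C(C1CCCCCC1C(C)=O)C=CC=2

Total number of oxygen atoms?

1

The symbol for oxygen appears 1 time in the SMILES.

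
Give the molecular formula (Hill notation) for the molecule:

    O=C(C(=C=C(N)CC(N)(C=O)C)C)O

Heavy atoms from the SMILES: 9 C, 2 N, 3 O.
Implicit hydrogens by atom environment:
  5 × C: no H
  2 × C: 3 H each → 6
  2 × N: 2 H each → 4
  2 × O: no H
  1 × C: 2 H
  1 × C: 1 H
  1 × O: 1 H
  Total hydrogens = 14.
Molecular formula: C9H14N2O3

C9H14N2O3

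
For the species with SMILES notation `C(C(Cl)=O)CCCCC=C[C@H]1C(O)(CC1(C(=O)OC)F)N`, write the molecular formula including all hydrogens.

C14H21ClFNO4

Heavy atoms from the SMILES: 14 C, 1 Cl, 1 F, 1 N, 4 O.
Implicit hydrogens by atom environment:
  6 × C: 2 H each → 12
  4 × C: no H
  3 × C: 1 H each → 3
  3 × O: no H
  1 × C: 3 H
  1 × Cl: no H
  1 × F: no H
  1 × N: 2 H
  1 × O: 1 H
  Total hydrogens = 21.
Molecular formula: C14H21ClFNO4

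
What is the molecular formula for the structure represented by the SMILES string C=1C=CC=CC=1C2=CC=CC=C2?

C12H10

Heavy atoms from the SMILES: 12 C.
Implicit hydrogens by atom environment:
  10 × C (aromatic): 1 H each → 10
  2 × C (aromatic): no H
  Total hydrogens = 10.
Molecular formula: C12H10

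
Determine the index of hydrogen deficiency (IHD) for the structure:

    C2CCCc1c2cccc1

5

Molecular formula from the SMILES: C10H12.
DoU = (2C + 2 + N − H − X)/2 = (2·10 + 2 + 0 − 12 − 0)/2 = 10/2 = 5.
(Structurally: 2 ring(s) + 3 π bond(s) = 5.)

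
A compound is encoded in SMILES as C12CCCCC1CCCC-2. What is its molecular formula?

Heavy atoms from the SMILES: 10 C.
Implicit hydrogens by atom environment:
  8 × C: 2 H each → 16
  2 × C: 1 H each → 2
  Total hydrogens = 18.
Molecular formula: C10H18

C10H18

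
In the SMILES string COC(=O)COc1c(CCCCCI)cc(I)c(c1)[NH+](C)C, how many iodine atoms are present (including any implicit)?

The symbol for iodine appears 2 times in the SMILES.

2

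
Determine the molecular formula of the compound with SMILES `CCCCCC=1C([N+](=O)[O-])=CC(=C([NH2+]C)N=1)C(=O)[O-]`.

C12H17N3O4

Heavy atoms from the SMILES: 12 C, 3 N, 4 O.
Implicit hydrogens by atom environment:
  4 × C: 2 H each → 8
  4 × C (aromatic): no H
  2 × C: 3 H each → 6
  2 × O: no H
  2 × O (charge -1): no H
  1 × C (aromatic): 1 H
  1 × C: no H
  1 × N (charge +1): 2 H
  1 × N (aromatic): no H
  1 × N (charge +1): no H
  Total hydrogens = 17.
Molecular formula: C12H17N3O4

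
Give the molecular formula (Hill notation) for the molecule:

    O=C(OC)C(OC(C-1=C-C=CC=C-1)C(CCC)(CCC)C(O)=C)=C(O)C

Heavy atoms from the SMILES: 21 C, 5 O.
Implicit hydrogens by atom environment:
  5 × C: 2 H each → 10
  5 × C (aromatic): 1 H each → 5
  5 × C: no H
  4 × C: 3 H each → 12
  3 × O: no H
  2 × O: 1 H each → 2
  1 × C: 1 H
  1 × C (aromatic): no H
  Total hydrogens = 30.
Molecular formula: C21H30O5

C21H30O5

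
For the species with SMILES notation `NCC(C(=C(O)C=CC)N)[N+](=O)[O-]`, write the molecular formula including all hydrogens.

C7H13N3O3

Heavy atoms from the SMILES: 7 C, 3 N, 3 O.
Implicit hydrogens by atom environment:
  3 × C: 1 H each → 3
  2 × C: no H
  2 × N: 2 H each → 4
  1 × C: 3 H
  1 × C: 2 H
  1 × N (charge +1): no H
  1 × O: 1 H
  1 × O: no H
  1 × O (charge -1): no H
  Total hydrogens = 13.
Molecular formula: C7H13N3O3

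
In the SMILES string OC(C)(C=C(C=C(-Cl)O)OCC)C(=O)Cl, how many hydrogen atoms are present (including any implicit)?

12

Hydrogens are implicit in SMILES; fill each atom to its normal valence:
  4 × C: no H
  2 × C: 3 H each → 6
  2 × C: 1 H each → 2
  2 × Cl: no H
  2 × O: 1 H each → 2
  2 × O: no H
  1 × C: 2 H
  Total hydrogens = 12.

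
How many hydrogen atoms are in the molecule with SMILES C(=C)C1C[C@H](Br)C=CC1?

Hydrogens are implicit in SMILES; fill each atom to its normal valence:
  5 × C: 1 H each → 5
  3 × C: 2 H each → 6
  1 × Br: no H
  Total hydrogens = 11.

11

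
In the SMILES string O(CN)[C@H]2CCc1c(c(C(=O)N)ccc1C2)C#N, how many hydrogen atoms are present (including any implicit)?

Hydrogens are implicit in SMILES; fill each atom to its normal valence:
  4 × C: 2 H each → 8
  4 × C (aromatic): no H
  2 × C (aromatic): 1 H each → 2
  2 × C: no H
  2 × N: 2 H each → 4
  2 × O: no H
  1 × C: 1 H
  1 × N: no H
  Total hydrogens = 15.

15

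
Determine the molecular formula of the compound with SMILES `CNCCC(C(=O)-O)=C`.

Heavy atoms from the SMILES: 6 C, 1 N, 2 O.
Implicit hydrogens by atom environment:
  3 × C: 2 H each → 6
  2 × C: no H
  1 × C: 3 H
  1 × N: 1 H
  1 × O: 1 H
  1 × O: no H
  Total hydrogens = 11.
Molecular formula: C6H11NO2

C6H11NO2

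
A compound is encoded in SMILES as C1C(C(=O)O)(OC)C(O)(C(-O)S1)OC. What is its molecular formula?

C7H12O6S

Heavy atoms from the SMILES: 7 C, 6 O, 1 S.
Implicit hydrogens by atom environment:
  3 × C: no H
  3 × O: 1 H each → 3
  3 × O: no H
  2 × C: 3 H each → 6
  1 × C: 2 H
  1 × C: 1 H
  1 × S: no H
  Total hydrogens = 12.
Molecular formula: C7H12O6S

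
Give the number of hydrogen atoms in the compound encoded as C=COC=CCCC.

12

Hydrogens are implicit in SMILES; fill each atom to its normal valence:
  3 × C: 2 H each → 6
  3 × C: 1 H each → 3
  1 × C: 3 H
  1 × O: no H
  Total hydrogens = 12.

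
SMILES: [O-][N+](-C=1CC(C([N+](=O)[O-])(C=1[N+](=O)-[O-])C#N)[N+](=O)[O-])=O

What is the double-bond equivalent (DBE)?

8

Molecular formula from the SMILES: C6H3N5O8.
DoU = (2C + 2 + N − H − X)/2 = (2·6 + 2 + 5 − 3 − 0)/2 = 16/2 = 8.
(Structurally: 1 ring(s) + 7 π bond(s) = 8.)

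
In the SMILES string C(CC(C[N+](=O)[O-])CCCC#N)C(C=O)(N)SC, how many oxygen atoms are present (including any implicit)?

3

The symbol for oxygen appears 3 times in the SMILES.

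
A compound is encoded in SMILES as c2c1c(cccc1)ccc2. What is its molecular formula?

Heavy atoms from the SMILES: 10 C.
Implicit hydrogens by atom environment:
  8 × C (aromatic): 1 H each → 8
  2 × C (aromatic): no H
  Total hydrogens = 8.
Molecular formula: C10H8

C10H8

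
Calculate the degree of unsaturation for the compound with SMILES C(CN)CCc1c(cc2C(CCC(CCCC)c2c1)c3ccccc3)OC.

Molecular formula from the SMILES: C25H35NO.
DoU = (2C + 2 + N − H − X)/2 = (2·25 + 2 + 1 − 35 − 0)/2 = 18/2 = 9.
(Structurally: 3 ring(s) + 6 π bond(s) = 9.)

9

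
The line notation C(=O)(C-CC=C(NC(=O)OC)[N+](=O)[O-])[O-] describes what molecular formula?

C7H9N2O6-

Heavy atoms from the SMILES: 7 C, 2 N, 6 O.
Implicit hydrogens by atom environment:
  4 × O: no H
  3 × C: no H
  2 × C: 2 H each → 4
  2 × O (charge -1): no H
  1 × C: 3 H
  1 × C: 1 H
  1 × N: 1 H
  1 × N (charge +1): no H
  Total hydrogens = 9.
Net charge -1.
Molecular formula: C7H9N2O6-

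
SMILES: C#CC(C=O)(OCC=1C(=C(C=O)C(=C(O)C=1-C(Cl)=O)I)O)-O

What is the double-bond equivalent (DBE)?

9

Molecular formula from the SMILES: C13H8ClIO7.
DoU = (2C + 2 + N − H − X)/2 = (2·13 + 2 + 0 − 8 − 2)/2 = 18/2 = 9.
(Structurally: 1 ring(s) + 8 π bond(s) = 9.)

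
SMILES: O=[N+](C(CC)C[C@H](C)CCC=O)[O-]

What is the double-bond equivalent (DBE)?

2

Molecular formula from the SMILES: C9H17NO3.
DoU = (2C + 2 + N − H − X)/2 = (2·9 + 2 + 1 − 17 − 0)/2 = 4/2 = 2.
(Structurally: 0 ring(s) + 2 π bond(s) = 2.)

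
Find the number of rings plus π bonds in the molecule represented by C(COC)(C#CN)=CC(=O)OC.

4

Molecular formula from the SMILES: C8H11NO3.
DoU = (2C + 2 + N − H − X)/2 = (2·8 + 2 + 1 − 11 − 0)/2 = 8/2 = 4.
(Structurally: 0 ring(s) + 4 π bond(s) = 4.)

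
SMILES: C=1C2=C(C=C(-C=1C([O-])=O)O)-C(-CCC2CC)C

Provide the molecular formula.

Heavy atoms from the SMILES: 14 C, 3 O.
Implicit hydrogens by atom environment:
  4 × C (aromatic): no H
  3 × C: 2 H each → 6
  2 × C: 3 H each → 6
  2 × C (aromatic): 1 H each → 2
  2 × C: 1 H each → 2
  1 × C: no H
  1 × O: 1 H
  1 × O: no H
  1 × O (charge -1): no H
  Total hydrogens = 17.
Net charge -1.
Molecular formula: C14H17O3-

C14H17O3-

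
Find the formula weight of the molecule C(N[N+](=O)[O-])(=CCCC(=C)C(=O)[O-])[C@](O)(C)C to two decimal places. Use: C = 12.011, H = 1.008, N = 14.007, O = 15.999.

243.24

Molecular formula: C10H15N2O5-.
M = 10×12.011 + 15×1.008 + 2×14.007 + 5×15.999 = 243.24 g/mol.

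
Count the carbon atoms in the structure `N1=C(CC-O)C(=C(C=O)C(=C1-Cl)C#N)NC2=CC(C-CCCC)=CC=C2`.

20

The symbol for carbon appears 20 times in the SMILES. (Cl is a single chlorine, not C + l.)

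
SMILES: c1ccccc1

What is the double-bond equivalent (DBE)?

4

Molecular formula from the SMILES: C6H6.
DoU = (2C + 2 + N − H − X)/2 = (2·6 + 2 + 0 − 6 − 0)/2 = 8/2 = 4.
(Structurally: 1 ring(s) + 3 π bond(s) = 4.)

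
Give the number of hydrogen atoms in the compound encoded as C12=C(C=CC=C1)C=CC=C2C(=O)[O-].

Hydrogens are implicit in SMILES; fill each atom to its normal valence:
  7 × C (aromatic): 1 H each → 7
  3 × C (aromatic): no H
  1 × C: no H
  1 × O: no H
  1 × O (charge -1): no H
  Total hydrogens = 7.

7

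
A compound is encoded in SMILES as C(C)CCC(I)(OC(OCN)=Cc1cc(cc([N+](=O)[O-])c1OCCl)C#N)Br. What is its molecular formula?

C16H18BrClIN3O5

Heavy atoms from the SMILES: 1 Br, 16 C, 1 Cl, 1 I, 3 N, 5 O.
Implicit hydrogens by atom environment:
  5 × C: 2 H each → 10
  4 × C (aromatic): no H
  4 × O: no H
  3 × C: no H
  2 × C (aromatic): 1 H each → 2
  1 × Br: no H
  1 × C: 3 H
  1 × C: 1 H
  1 × Cl: no H
  1 × I: no H
  1 × N: 2 H
  1 × N (charge +1): no H
  1 × N: no H
  1 × O (charge -1): no H
  Total hydrogens = 18.
Molecular formula: C16H18BrClIN3O5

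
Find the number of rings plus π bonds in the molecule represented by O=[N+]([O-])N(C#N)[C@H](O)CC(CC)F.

Molecular formula from the SMILES: C6H10FN3O3.
DoU = (2C + 2 + N − H − X)/2 = (2·6 + 2 + 3 − 10 − 1)/2 = 6/2 = 3.
(Structurally: 0 ring(s) + 3 π bond(s) = 3.)

3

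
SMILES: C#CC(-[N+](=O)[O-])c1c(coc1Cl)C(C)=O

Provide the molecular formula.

C9H6ClNO4

Heavy atoms from the SMILES: 9 C, 1 Cl, 1 N, 4 O.
Implicit hydrogens by atom environment:
  3 × C (aromatic): no H
  2 × C: 1 H each → 2
  2 × C: no H
  2 × O: no H
  1 × C: 3 H
  1 × C (aromatic): 1 H
  1 × Cl: no H
  1 × N (charge +1): no H
  1 × O (aromatic): no H
  1 × O (charge -1): no H
  Total hydrogens = 6.
Molecular formula: C9H6ClNO4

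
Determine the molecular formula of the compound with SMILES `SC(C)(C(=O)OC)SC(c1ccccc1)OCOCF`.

C13H17FO4S2

Heavy atoms from the SMILES: 13 C, 1 F, 4 O, 2 S.
Implicit hydrogens by atom environment:
  5 × C (aromatic): 1 H each → 5
  4 × O: no H
  2 × C: 3 H each → 6
  2 × C: 2 H each → 4
  2 × C: no H
  1 × C: 1 H
  1 × C (aromatic): no H
  1 × F: no H
  1 × S: 1 H
  1 × S: no H
  Total hydrogens = 17.
Molecular formula: C13H17FO4S2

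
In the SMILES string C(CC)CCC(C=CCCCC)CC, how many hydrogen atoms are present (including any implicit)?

Hydrogens are implicit in SMILES; fill each atom to its normal valence:
  8 × C: 2 H each → 16
  3 × C: 3 H each → 9
  3 × C: 1 H each → 3
  Total hydrogens = 28.

28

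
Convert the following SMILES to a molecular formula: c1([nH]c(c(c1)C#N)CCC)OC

C9H12N2O

Heavy atoms from the SMILES: 9 C, 2 N, 1 O.
Implicit hydrogens by atom environment:
  3 × C (aromatic): no H
  2 × C: 3 H each → 6
  2 × C: 2 H each → 4
  1 × C (aromatic): 1 H
  1 × C: no H
  1 × N (aromatic): 1 H
  1 × N: no H
  1 × O: no H
  Total hydrogens = 12.
Molecular formula: C9H12N2O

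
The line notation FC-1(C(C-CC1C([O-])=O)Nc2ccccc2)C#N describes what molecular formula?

Heavy atoms from the SMILES: 13 C, 1 F, 2 N, 2 O.
Implicit hydrogens by atom environment:
  5 × C (aromatic): 1 H each → 5
  3 × C: no H
  2 × C: 2 H each → 4
  2 × C: 1 H each → 2
  1 × C (aromatic): no H
  1 × F: no H
  1 × N: 1 H
  1 × N: no H
  1 × O: no H
  1 × O (charge -1): no H
  Total hydrogens = 12.
Net charge -1.
Molecular formula: C13H12FN2O2-

C13H12FN2O2-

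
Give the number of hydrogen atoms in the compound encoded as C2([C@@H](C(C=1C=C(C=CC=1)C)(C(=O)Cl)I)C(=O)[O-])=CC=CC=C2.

13

Hydrogens are implicit in SMILES; fill each atom to its normal valence:
  9 × C (aromatic): 1 H each → 9
  3 × C: no H
  3 × C (aromatic): no H
  2 × O: no H
  1 × C: 3 H
  1 × C: 1 H
  1 × Cl: no H
  1 × I: no H
  1 × O (charge -1): no H
  Total hydrogens = 13.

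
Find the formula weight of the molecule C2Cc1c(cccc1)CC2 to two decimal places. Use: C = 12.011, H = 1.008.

132.21

Molecular formula: C10H12.
M = 10×12.011 + 12×1.008 = 132.21 g/mol.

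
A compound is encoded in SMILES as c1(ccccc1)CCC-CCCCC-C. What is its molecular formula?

C15H24

Heavy atoms from the SMILES: 15 C.
Implicit hydrogens by atom environment:
  8 × C: 2 H each → 16
  5 × C (aromatic): 1 H each → 5
  1 × C: 3 H
  1 × C (aromatic): no H
  Total hydrogens = 24.
Molecular formula: C15H24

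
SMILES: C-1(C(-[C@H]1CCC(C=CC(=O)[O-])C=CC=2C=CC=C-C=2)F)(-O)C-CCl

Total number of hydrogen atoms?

Hydrogens are implicit in SMILES; fill each atom to its normal valence:
  7 × C: 1 H each → 7
  5 × C (aromatic): 1 H each → 5
  4 × C: 2 H each → 8
  2 × C: no H
  1 × C (aromatic): no H
  1 × Cl: no H
  1 × F: no H
  1 × O: 1 H
  1 × O: no H
  1 × O (charge -1): no H
  Total hydrogens = 21.

21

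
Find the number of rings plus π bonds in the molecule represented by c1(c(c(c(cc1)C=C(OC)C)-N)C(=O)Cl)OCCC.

Molecular formula from the SMILES: C14H18ClNO3.
DoU = (2C + 2 + N − H − X)/2 = (2·14 + 2 + 1 − 18 − 1)/2 = 12/2 = 6.
(Structurally: 1 ring(s) + 5 π bond(s) = 6.)

6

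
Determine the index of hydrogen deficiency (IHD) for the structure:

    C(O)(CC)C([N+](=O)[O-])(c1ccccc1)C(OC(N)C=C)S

6

Molecular formula from the SMILES: C14H20N2O4S.
DoU = (2C + 2 + N − H − X)/2 = (2·14 + 2 + 2 − 20 − 0)/2 = 12/2 = 6.
(Structurally: 1 ring(s) + 5 π bond(s) = 6.)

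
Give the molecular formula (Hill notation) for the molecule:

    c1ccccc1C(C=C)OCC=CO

Heavy atoms from the SMILES: 12 C, 2 O.
Implicit hydrogens by atom environment:
  5 × C (aromatic): 1 H each → 5
  4 × C: 1 H each → 4
  2 × C: 2 H each → 4
  1 × C (aromatic): no H
  1 × O: 1 H
  1 × O: no H
  Total hydrogens = 14.
Molecular formula: C12H14O2

C12H14O2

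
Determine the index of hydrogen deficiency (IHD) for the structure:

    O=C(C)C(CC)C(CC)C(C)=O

2

Molecular formula from the SMILES: C10H18O2.
DoU = (2C + 2 + N − H − X)/2 = (2·10 + 2 + 0 − 18 − 0)/2 = 4/2 = 2.
(Structurally: 0 ring(s) + 2 π bond(s) = 2.)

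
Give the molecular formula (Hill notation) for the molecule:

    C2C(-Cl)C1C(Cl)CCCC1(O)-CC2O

Heavy atoms from the SMILES: 10 C, 2 Cl, 2 O.
Implicit hydrogens by atom environment:
  5 × C: 2 H each → 10
  4 × C: 1 H each → 4
  2 × Cl: no H
  2 × O: 1 H each → 2
  1 × C: no H
  Total hydrogens = 16.
Molecular formula: C10H16Cl2O2

C10H16Cl2O2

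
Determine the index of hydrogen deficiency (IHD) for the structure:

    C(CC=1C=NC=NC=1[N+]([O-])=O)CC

Molecular formula from the SMILES: C8H11N3O2.
DoU = (2C + 2 + N − H − X)/2 = (2·8 + 2 + 3 − 11 − 0)/2 = 10/2 = 5.
(Structurally: 1 ring(s) + 4 π bond(s) = 5.)

5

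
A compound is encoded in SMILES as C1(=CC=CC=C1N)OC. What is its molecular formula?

C7H9NO

Heavy atoms from the SMILES: 7 C, 1 N, 1 O.
Implicit hydrogens by atom environment:
  4 × C (aromatic): 1 H each → 4
  2 × C (aromatic): no H
  1 × C: 3 H
  1 × N: 2 H
  1 × O: no H
  Total hydrogens = 9.
Molecular formula: C7H9NO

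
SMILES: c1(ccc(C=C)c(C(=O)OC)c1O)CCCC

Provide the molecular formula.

Heavy atoms from the SMILES: 14 C, 3 O.
Implicit hydrogens by atom environment:
  4 × C: 2 H each → 8
  4 × C (aromatic): no H
  2 × C: 3 H each → 6
  2 × C (aromatic): 1 H each → 2
  2 × O: no H
  1 × C: 1 H
  1 × C: no H
  1 × O: 1 H
  Total hydrogens = 18.
Molecular formula: C14H18O3

C14H18O3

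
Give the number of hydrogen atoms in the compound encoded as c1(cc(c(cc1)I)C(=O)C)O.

7

Hydrogens are implicit in SMILES; fill each atom to its normal valence:
  3 × C (aromatic): 1 H each → 3
  3 × C (aromatic): no H
  1 × C: 3 H
  1 × C: no H
  1 × I: no H
  1 × O: 1 H
  1 × O: no H
  Total hydrogens = 7.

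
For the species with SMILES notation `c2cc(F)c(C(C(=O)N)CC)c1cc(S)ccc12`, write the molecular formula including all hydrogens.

Heavy atoms from the SMILES: 14 C, 1 F, 1 N, 1 O, 1 S.
Implicit hydrogens by atom environment:
  5 × C (aromatic): 1 H each → 5
  5 × C (aromatic): no H
  1 × C: 3 H
  1 × C: 2 H
  1 × C: 1 H
  1 × C: no H
  1 × F: no H
  1 × N: 2 H
  1 × O: no H
  1 × S: 1 H
  Total hydrogens = 14.
Molecular formula: C14H14FNOS

C14H14FNOS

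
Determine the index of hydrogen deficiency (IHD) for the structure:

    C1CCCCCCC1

Molecular formula from the SMILES: C8H16.
DoU = (2C + 2 + N − H − X)/2 = (2·8 + 2 + 0 − 16 − 0)/2 = 2/2 = 1.
(Structurally: 1 ring(s) + 0 π bond(s) = 1.)

1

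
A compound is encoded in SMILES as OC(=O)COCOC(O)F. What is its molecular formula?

C4H7FO5

Heavy atoms from the SMILES: 4 C, 1 F, 5 O.
Implicit hydrogens by atom environment:
  3 × O: no H
  2 × C: 2 H each → 4
  2 × O: 1 H each → 2
  1 × C: 1 H
  1 × C: no H
  1 × F: no H
  Total hydrogens = 7.
Molecular formula: C4H7FO5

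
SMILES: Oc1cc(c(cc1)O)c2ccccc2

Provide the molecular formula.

C12H10O2

Heavy atoms from the SMILES: 12 C, 2 O.
Implicit hydrogens by atom environment:
  8 × C (aromatic): 1 H each → 8
  4 × C (aromatic): no H
  2 × O: 1 H each → 2
  Total hydrogens = 10.
Molecular formula: C12H10O2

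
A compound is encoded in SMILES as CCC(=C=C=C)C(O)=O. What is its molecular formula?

C7H8O2

Heavy atoms from the SMILES: 7 C, 2 O.
Implicit hydrogens by atom environment:
  4 × C: no H
  2 × C: 2 H each → 4
  1 × C: 3 H
  1 × O: 1 H
  1 × O: no H
  Total hydrogens = 8.
Molecular formula: C7H8O2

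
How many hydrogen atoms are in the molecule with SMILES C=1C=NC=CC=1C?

Hydrogens are implicit in SMILES; fill each atom to its normal valence:
  4 × C (aromatic): 1 H each → 4
  1 × C: 3 H
  1 × C (aromatic): no H
  1 × N (aromatic): no H
  Total hydrogens = 7.

7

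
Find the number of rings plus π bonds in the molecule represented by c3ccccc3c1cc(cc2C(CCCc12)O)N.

Molecular formula from the SMILES: C16H17NO.
DoU = (2C + 2 + N − H − X)/2 = (2·16 + 2 + 1 − 17 − 0)/2 = 18/2 = 9.
(Structurally: 3 ring(s) + 6 π bond(s) = 9.)

9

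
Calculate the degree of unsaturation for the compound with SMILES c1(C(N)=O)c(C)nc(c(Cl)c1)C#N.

7

Molecular formula from the SMILES: C8H6ClN3O.
DoU = (2C + 2 + N − H − X)/2 = (2·8 + 2 + 3 − 6 − 1)/2 = 14/2 = 7.
(Structurally: 1 ring(s) + 6 π bond(s) = 7.)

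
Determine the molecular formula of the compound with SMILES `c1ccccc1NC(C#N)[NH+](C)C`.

Heavy atoms from the SMILES: 10 C, 3 N.
Implicit hydrogens by atom environment:
  5 × C (aromatic): 1 H each → 5
  2 × C: 3 H each → 6
  1 × C: 1 H
  1 × C: no H
  1 × C (aromatic): no H
  1 × N: 1 H
  1 × N (charge +1): 1 H
  1 × N: no H
  Total hydrogens = 14.
Net charge +1.
Molecular formula: C10H14N3+

C10H14N3+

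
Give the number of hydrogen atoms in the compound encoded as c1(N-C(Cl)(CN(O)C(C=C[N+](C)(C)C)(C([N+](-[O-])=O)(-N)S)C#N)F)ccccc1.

23

Hydrogens are implicit in SMILES; fill each atom to its normal valence:
  5 × C (aromatic): 1 H each → 5
  4 × C: no H
  3 × C: 3 H each → 9
  2 × C: 1 H each → 2
  2 × N: no H
  2 × N (charge +1): no H
  1 × C: 2 H
  1 × C (aromatic): no H
  1 × Cl: no H
  1 × F: no H
  1 × N: 2 H
  1 × N: 1 H
  1 × O: 1 H
  1 × O: no H
  1 × O (charge -1): no H
  1 × S: 1 H
  Total hydrogens = 23.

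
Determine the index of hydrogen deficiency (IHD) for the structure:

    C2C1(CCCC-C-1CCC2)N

2

Molecular formula from the SMILES: C10H19N.
DoU = (2C + 2 + N − H − X)/2 = (2·10 + 2 + 1 − 19 − 0)/2 = 4/2 = 2.
(Structurally: 2 ring(s) + 0 π bond(s) = 2.)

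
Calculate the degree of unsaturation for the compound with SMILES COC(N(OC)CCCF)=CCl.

Molecular formula from the SMILES: C7H13ClFNO2.
DoU = (2C + 2 + N − H − X)/2 = (2·7 + 2 + 1 − 13 − 2)/2 = 2/2 = 1.
(Structurally: 0 ring(s) + 1 π bond(s) = 1.)

1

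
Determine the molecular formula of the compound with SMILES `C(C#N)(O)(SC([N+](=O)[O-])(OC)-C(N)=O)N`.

Heavy atoms from the SMILES: 5 C, 4 N, 5 O, 1 S.
Implicit hydrogens by atom environment:
  4 × C: no H
  3 × O: no H
  2 × N: 2 H each → 4
  1 × C: 3 H
  1 × N: no H
  1 × N (charge +1): no H
  1 × O: 1 H
  1 × O (charge -1): no H
  1 × S: no H
  Total hydrogens = 8.
Molecular formula: C5H8N4O5S

C5H8N4O5S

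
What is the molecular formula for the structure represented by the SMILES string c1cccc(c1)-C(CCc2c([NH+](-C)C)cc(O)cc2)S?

Heavy atoms from the SMILES: 17 C, 1 N, 1 O, 1 S.
Implicit hydrogens by atom environment:
  8 × C (aromatic): 1 H each → 8
  4 × C (aromatic): no H
  2 × C: 3 H each → 6
  2 × C: 2 H each → 4
  1 × C: 1 H
  1 × N (charge +1): 1 H
  1 × O: 1 H
  1 × S: 1 H
  Total hydrogens = 22.
Net charge +1.
Molecular formula: C17H22NOS+

C17H22NOS+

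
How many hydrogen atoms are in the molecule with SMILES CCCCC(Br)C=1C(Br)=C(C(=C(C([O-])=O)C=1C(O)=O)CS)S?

Hydrogens are implicit in SMILES; fill each atom to its normal valence:
  6 × C (aromatic): no H
  4 × C: 2 H each → 8
  2 × Br: no H
  2 × C: no H
  2 × O: no H
  2 × S: 1 H each → 2
  1 × C: 3 H
  1 × C: 1 H
  1 × O: 1 H
  1 × O (charge -1): no H
  Total hydrogens = 15.

15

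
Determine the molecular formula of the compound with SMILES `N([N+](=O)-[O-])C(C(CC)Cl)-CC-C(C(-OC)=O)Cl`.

Heavy atoms from the SMILES: 9 C, 2 Cl, 2 N, 4 O.
Implicit hydrogens by atom environment:
  3 × C: 2 H each → 6
  3 × C: 1 H each → 3
  3 × O: no H
  2 × C: 3 H each → 6
  2 × Cl: no H
  1 × C: no H
  1 × N: 1 H
  1 × N (charge +1): no H
  1 × O (charge -1): no H
  Total hydrogens = 16.
Molecular formula: C9H16Cl2N2O4

C9H16Cl2N2O4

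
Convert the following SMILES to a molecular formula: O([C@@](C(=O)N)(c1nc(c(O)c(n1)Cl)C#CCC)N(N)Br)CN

C11H14BrClN6O3

Heavy atoms from the SMILES: 1 Br, 11 C, 1 Cl, 6 N, 3 O.
Implicit hydrogens by atom environment:
  4 × C (aromatic): no H
  4 × C: no H
  3 × N: 2 H each → 6
  2 × C: 2 H each → 4
  2 × N (aromatic): no H
  2 × O: no H
  1 × Br: no H
  1 × C: 3 H
  1 × Cl: no H
  1 × N: no H
  1 × O: 1 H
  Total hydrogens = 14.
Molecular formula: C11H14BrClN6O3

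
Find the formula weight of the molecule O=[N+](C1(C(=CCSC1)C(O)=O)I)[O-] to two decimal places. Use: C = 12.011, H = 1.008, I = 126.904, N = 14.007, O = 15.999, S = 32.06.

315.08

Molecular formula: C6H6INO4S.
M = 6×12.011 + 6×1.008 + 1×126.904 + 1×14.007 + 4×15.999 + 1×32.06 = 315.08 g/mol.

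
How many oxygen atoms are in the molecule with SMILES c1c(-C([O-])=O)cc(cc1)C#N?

The symbol for oxygen appears 2 times in the SMILES.

2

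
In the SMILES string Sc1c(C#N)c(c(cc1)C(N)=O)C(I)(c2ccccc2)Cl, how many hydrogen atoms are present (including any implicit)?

10

Hydrogens are implicit in SMILES; fill each atom to its normal valence:
  7 × C (aromatic): 1 H each → 7
  5 × C (aromatic): no H
  3 × C: no H
  1 × Cl: no H
  1 × I: no H
  1 × N: 2 H
  1 × N: no H
  1 × O: no H
  1 × S: 1 H
  Total hydrogens = 10.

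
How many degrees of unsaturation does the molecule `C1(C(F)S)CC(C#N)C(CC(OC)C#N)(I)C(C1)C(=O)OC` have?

6

Molecular formula from the SMILES: C14H18FIN2O3S.
DoU = (2C + 2 + N − H − X)/2 = (2·14 + 2 + 2 − 18 − 2)/2 = 12/2 = 6.
(Structurally: 1 ring(s) + 5 π bond(s) = 6.)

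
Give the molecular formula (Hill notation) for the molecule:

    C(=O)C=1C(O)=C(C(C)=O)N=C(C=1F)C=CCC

Heavy atoms from the SMILES: 12 C, 1 F, 1 N, 3 O.
Implicit hydrogens by atom environment:
  5 × C (aromatic): no H
  3 × C: 1 H each → 3
  2 × C: 3 H each → 6
  2 × O: no H
  1 × C: 2 H
  1 × C: no H
  1 × F: no H
  1 × N (aromatic): no H
  1 × O: 1 H
  Total hydrogens = 12.
Molecular formula: C12H12FNO3

C12H12FNO3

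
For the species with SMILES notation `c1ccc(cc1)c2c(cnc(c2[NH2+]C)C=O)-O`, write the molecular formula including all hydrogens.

Heavy atoms from the SMILES: 13 C, 2 N, 2 O.
Implicit hydrogens by atom environment:
  6 × C (aromatic): 1 H each → 6
  5 × C (aromatic): no H
  1 × C: 3 H
  1 × C: 1 H
  1 × N (charge +1): 2 H
  1 × N (aromatic): no H
  1 × O: 1 H
  1 × O: no H
  Total hydrogens = 13.
Net charge +1.
Molecular formula: C13H13N2O2+

C13H13N2O2+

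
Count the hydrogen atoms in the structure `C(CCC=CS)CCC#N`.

13

Hydrogens are implicit in SMILES; fill each atom to its normal valence:
  5 × C: 2 H each → 10
  2 × C: 1 H each → 2
  1 × C: no H
  1 × N: no H
  1 × S: 1 H
  Total hydrogens = 13.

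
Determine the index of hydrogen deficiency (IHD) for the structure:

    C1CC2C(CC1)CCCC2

Molecular formula from the SMILES: C10H18.
DoU = (2C + 2 + N − H − X)/2 = (2·10 + 2 + 0 − 18 − 0)/2 = 4/2 = 2.
(Structurally: 2 ring(s) + 0 π bond(s) = 2.)

2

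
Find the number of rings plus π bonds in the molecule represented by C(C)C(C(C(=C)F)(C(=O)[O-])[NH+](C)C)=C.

3

Molecular formula from the SMILES: C10H16FNO2.
DoU = (2C + 2 + N − H − X)/2 = (2·10 + 2 + 1 − 16 − 1)/2 = 6/2 = 3.
(Structurally: 0 ring(s) + 3 π bond(s) = 3.)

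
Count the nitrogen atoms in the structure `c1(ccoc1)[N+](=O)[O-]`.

The symbol for nitrogen appears 1 time in the SMILES.

1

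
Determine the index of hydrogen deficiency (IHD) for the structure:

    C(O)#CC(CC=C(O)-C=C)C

Molecular formula from the SMILES: C9H12O2.
DoU = (2C + 2 + N − H − X)/2 = (2·9 + 2 + 0 − 12 − 0)/2 = 8/2 = 4.
(Structurally: 0 ring(s) + 4 π bond(s) = 4.)

4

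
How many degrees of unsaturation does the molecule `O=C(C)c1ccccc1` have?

5

Molecular formula from the SMILES: C8H8O.
DoU = (2C + 2 + N − H − X)/2 = (2·8 + 2 + 0 − 8 − 0)/2 = 10/2 = 5.
(Structurally: 1 ring(s) + 4 π bond(s) = 5.)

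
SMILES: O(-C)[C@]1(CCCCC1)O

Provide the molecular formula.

Heavy atoms from the SMILES: 7 C, 2 O.
Implicit hydrogens by atom environment:
  5 × C: 2 H each → 10
  1 × C: 3 H
  1 × C: no H
  1 × O: 1 H
  1 × O: no H
  Total hydrogens = 14.
Molecular formula: C7H14O2

C7H14O2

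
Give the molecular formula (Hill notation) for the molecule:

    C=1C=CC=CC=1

Heavy atoms from the SMILES: 6 C.
Implicit hydrogens by atom environment:
  6 × C (aromatic): 1 H each → 6
  Total hydrogens = 6.
Molecular formula: C6H6

C6H6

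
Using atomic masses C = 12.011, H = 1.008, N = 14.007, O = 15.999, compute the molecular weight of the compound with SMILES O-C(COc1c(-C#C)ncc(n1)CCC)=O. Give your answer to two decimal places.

Molecular formula: C11H12N2O3.
M = 11×12.011 + 12×1.008 + 2×14.007 + 3×15.999 = 220.23 g/mol.

220.23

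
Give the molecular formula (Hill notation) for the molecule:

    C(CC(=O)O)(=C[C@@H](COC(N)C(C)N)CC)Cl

C11H21ClN2O3

Heavy atoms from the SMILES: 11 C, 1 Cl, 2 N, 3 O.
Implicit hydrogens by atom environment:
  4 × C: 1 H each → 4
  3 × C: 2 H each → 6
  2 × C: 3 H each → 6
  2 × C: no H
  2 × N: 2 H each → 4
  2 × O: no H
  1 × Cl: no H
  1 × O: 1 H
  Total hydrogens = 21.
Molecular formula: C11H21ClN2O3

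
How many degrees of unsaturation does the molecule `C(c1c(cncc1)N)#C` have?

6

Molecular formula from the SMILES: C7H6N2.
DoU = (2C + 2 + N − H − X)/2 = (2·7 + 2 + 2 − 6 − 0)/2 = 12/2 = 6.
(Structurally: 1 ring(s) + 5 π bond(s) = 6.)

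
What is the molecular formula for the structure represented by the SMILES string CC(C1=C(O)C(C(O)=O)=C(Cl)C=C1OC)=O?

Heavy atoms from the SMILES: 10 C, 1 Cl, 5 O.
Implicit hydrogens by atom environment:
  5 × C (aromatic): no H
  3 × O: no H
  2 × C: 3 H each → 6
  2 × C: no H
  2 × O: 1 H each → 2
  1 × C (aromatic): 1 H
  1 × Cl: no H
  Total hydrogens = 9.
Molecular formula: C10H9ClO5

C10H9ClO5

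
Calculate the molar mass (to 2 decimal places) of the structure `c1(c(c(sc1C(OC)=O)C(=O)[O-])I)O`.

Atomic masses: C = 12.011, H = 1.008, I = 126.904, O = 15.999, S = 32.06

327.07

Molecular formula: C7H4IO5S-.
M = 7×12.011 + 4×1.008 + 1×126.904 + 5×15.999 + 1×32.06 = 327.07 g/mol.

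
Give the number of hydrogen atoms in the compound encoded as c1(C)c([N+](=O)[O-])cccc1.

7

Hydrogens are implicit in SMILES; fill each atom to its normal valence:
  4 × C (aromatic): 1 H each → 4
  2 × C (aromatic): no H
  1 × C: 3 H
  1 × N (charge +1): no H
  1 × O: no H
  1 × O (charge -1): no H
  Total hydrogens = 7.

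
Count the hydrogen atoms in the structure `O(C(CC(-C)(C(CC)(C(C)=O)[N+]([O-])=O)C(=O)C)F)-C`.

20

Hydrogens are implicit in SMILES; fill each atom to its normal valence:
  5 × C: 3 H each → 15
  4 × C: no H
  4 × O: no H
  2 × C: 2 H each → 4
  1 × C: 1 H
  1 × F: no H
  1 × N (charge +1): no H
  1 × O (charge -1): no H
  Total hydrogens = 20.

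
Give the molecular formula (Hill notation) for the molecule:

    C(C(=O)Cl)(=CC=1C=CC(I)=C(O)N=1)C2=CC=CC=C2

C14H9ClINO2

Heavy atoms from the SMILES: 14 C, 1 Cl, 1 I, 1 N, 2 O.
Implicit hydrogens by atom environment:
  7 × C (aromatic): 1 H each → 7
  4 × C (aromatic): no H
  2 × C: no H
  1 × C: 1 H
  1 × Cl: no H
  1 × I: no H
  1 × N (aromatic): no H
  1 × O: 1 H
  1 × O: no H
  Total hydrogens = 9.
Molecular formula: C14H9ClINO2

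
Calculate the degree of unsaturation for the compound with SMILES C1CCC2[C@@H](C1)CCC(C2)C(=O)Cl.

Molecular formula from the SMILES: C11H17ClO.
DoU = (2C + 2 + N − H − X)/2 = (2·11 + 2 + 0 − 17 − 1)/2 = 6/2 = 3.
(Structurally: 2 ring(s) + 1 π bond(s) = 3.)

3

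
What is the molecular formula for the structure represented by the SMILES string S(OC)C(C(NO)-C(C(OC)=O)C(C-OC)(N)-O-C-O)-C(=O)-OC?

Heavy atoms from the SMILES: 12 C, 2 N, 9 O, 1 S.
Implicit hydrogens by atom environment:
  7 × O: no H
  4 × C: 3 H each → 12
  3 × C: 1 H each → 3
  3 × C: no H
  2 × C: 2 H each → 4
  2 × O: 1 H each → 2
  1 × N: 2 H
  1 × N: 1 H
  1 × S: no H
  Total hydrogens = 24.
Molecular formula: C12H24N2O9S

C12H24N2O9S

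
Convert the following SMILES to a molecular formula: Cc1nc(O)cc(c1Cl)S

C6H6ClNOS

Heavy atoms from the SMILES: 6 C, 1 Cl, 1 N, 1 O, 1 S.
Implicit hydrogens by atom environment:
  4 × C (aromatic): no H
  1 × C: 3 H
  1 × C (aromatic): 1 H
  1 × Cl: no H
  1 × N (aromatic): no H
  1 × O: 1 H
  1 × S: 1 H
  Total hydrogens = 6.
Molecular formula: C6H6ClNOS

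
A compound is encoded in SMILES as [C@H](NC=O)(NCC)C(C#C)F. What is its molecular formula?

C7H11FN2O

Heavy atoms from the SMILES: 7 C, 1 F, 2 N, 1 O.
Implicit hydrogens by atom environment:
  4 × C: 1 H each → 4
  2 × N: 1 H each → 2
  1 × C: 3 H
  1 × C: 2 H
  1 × C: no H
  1 × F: no H
  1 × O: no H
  Total hydrogens = 11.
Molecular formula: C7H11FN2O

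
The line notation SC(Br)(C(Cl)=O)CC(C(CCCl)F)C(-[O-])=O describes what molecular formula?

Heavy atoms from the SMILES: 1 Br, 8 C, 2 Cl, 1 F, 3 O, 1 S.
Implicit hydrogens by atom environment:
  3 × C: 2 H each → 6
  3 × C: no H
  2 × C: 1 H each → 2
  2 × Cl: no H
  2 × O: no H
  1 × Br: no H
  1 × F: no H
  1 × O (charge -1): no H
  1 × S: 1 H
  Total hydrogens = 9.
Net charge -1.
Molecular formula: C8H9BrCl2FO3S-

C8H9BrCl2FO3S-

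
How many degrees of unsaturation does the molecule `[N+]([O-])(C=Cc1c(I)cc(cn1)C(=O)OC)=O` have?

7

Molecular formula from the SMILES: C9H7IN2O4.
DoU = (2C + 2 + N − H − X)/2 = (2·9 + 2 + 2 − 7 − 1)/2 = 14/2 = 7.
(Structurally: 1 ring(s) + 6 π bond(s) = 7.)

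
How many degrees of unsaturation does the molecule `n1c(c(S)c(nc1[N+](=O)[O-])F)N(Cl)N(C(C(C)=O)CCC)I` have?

Molecular formula from the SMILES: C10H12ClFIN5O3S.
DoU = (2C + 2 + N − H − X)/2 = (2·10 + 2 + 5 − 12 − 3)/2 = 12/2 = 6.
(Structurally: 1 ring(s) + 5 π bond(s) = 6.)

6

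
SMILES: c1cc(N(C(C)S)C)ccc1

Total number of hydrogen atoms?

13

Hydrogens are implicit in SMILES; fill each atom to its normal valence:
  5 × C (aromatic): 1 H each → 5
  2 × C: 3 H each → 6
  1 × C: 1 H
  1 × C (aromatic): no H
  1 × N: no H
  1 × S: 1 H
  Total hydrogens = 13.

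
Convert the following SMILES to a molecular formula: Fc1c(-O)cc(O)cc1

Heavy atoms from the SMILES: 6 C, 1 F, 2 O.
Implicit hydrogens by atom environment:
  3 × C (aromatic): 1 H each → 3
  3 × C (aromatic): no H
  2 × O: 1 H each → 2
  1 × F: no H
  Total hydrogens = 5.
Molecular formula: C6H5FO2

C6H5FO2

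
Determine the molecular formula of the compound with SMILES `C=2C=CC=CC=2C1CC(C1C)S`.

Heavy atoms from the SMILES: 11 C, 1 S.
Implicit hydrogens by atom environment:
  5 × C (aromatic): 1 H each → 5
  3 × C: 1 H each → 3
  1 × C: 3 H
  1 × C: 2 H
  1 × C (aromatic): no H
  1 × S: 1 H
  Total hydrogens = 14.
Molecular formula: C11H14S

C11H14S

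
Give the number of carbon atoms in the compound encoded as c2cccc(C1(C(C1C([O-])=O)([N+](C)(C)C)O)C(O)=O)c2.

The symbol for carbon appears 14 times in the SMILES. Lowercase c denotes aromatic carbon and counts toward C.

14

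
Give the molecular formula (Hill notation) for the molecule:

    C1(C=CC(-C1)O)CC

Heavy atoms from the SMILES: 7 C, 1 O.
Implicit hydrogens by atom environment:
  4 × C: 1 H each → 4
  2 × C: 2 H each → 4
  1 × C: 3 H
  1 × O: 1 H
  Total hydrogens = 12.
Molecular formula: C7H12O

C7H12O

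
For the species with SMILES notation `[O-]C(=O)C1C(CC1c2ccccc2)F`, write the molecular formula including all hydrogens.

C11H10FO2-

Heavy atoms from the SMILES: 11 C, 1 F, 2 O.
Implicit hydrogens by atom environment:
  5 × C (aromatic): 1 H each → 5
  3 × C: 1 H each → 3
  1 × C: 2 H
  1 × C (aromatic): no H
  1 × C: no H
  1 × F: no H
  1 × O: no H
  1 × O (charge -1): no H
  Total hydrogens = 10.
Net charge -1.
Molecular formula: C11H10FO2-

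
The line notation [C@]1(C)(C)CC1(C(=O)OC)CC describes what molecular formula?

C9H16O2

Heavy atoms from the SMILES: 9 C, 2 O.
Implicit hydrogens by atom environment:
  4 × C: 3 H each → 12
  3 × C: no H
  2 × C: 2 H each → 4
  2 × O: no H
  Total hydrogens = 16.
Molecular formula: C9H16O2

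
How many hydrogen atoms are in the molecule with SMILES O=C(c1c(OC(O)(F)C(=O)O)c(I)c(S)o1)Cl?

Hydrogens are implicit in SMILES; fill each atom to its normal valence:
  4 × C (aromatic): no H
  3 × C: no H
  3 × O: no H
  2 × O: 1 H each → 2
  1 × Cl: no H
  1 × F: no H
  1 × I: no H
  1 × O (aromatic): no H
  1 × S: 1 H
  Total hydrogens = 3.

3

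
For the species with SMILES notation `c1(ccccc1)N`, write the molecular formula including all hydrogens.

C6H7N

Heavy atoms from the SMILES: 6 C, 1 N.
Implicit hydrogens by atom environment:
  5 × C (aromatic): 1 H each → 5
  1 × C (aromatic): no H
  1 × N: 2 H
  Total hydrogens = 7.
Molecular formula: C6H7N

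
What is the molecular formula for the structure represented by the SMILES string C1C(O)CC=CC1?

C6H10O

Heavy atoms from the SMILES: 6 C, 1 O.
Implicit hydrogens by atom environment:
  3 × C: 2 H each → 6
  3 × C: 1 H each → 3
  1 × O: 1 H
  Total hydrogens = 10.
Molecular formula: C6H10O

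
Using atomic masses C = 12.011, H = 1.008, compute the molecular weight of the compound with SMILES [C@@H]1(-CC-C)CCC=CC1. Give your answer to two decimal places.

Molecular formula: C9H16.
M = 9×12.011 + 16×1.008 = 124.23 g/mol.

124.23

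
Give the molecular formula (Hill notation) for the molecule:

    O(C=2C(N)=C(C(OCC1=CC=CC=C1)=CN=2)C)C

Heavy atoms from the SMILES: 14 C, 2 N, 2 O.
Implicit hydrogens by atom environment:
  6 × C (aromatic): 1 H each → 6
  5 × C (aromatic): no H
  2 × C: 3 H each → 6
  2 × O: no H
  1 × C: 2 H
  1 × N: 2 H
  1 × N (aromatic): no H
  Total hydrogens = 16.
Molecular formula: C14H16N2O2

C14H16N2O2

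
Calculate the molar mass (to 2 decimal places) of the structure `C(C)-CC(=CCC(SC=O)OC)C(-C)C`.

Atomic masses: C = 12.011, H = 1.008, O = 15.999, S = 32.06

230.37

Molecular formula: C12H22O2S.
M = 12×12.011 + 22×1.008 + 2×15.999 + 1×32.06 = 230.37 g/mol.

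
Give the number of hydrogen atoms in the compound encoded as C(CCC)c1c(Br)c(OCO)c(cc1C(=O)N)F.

15

Hydrogens are implicit in SMILES; fill each atom to its normal valence:
  5 × C (aromatic): no H
  4 × C: 2 H each → 8
  2 × O: no H
  1 × Br: no H
  1 × C: 3 H
  1 × C (aromatic): 1 H
  1 × C: no H
  1 × F: no H
  1 × N: 2 H
  1 × O: 1 H
  Total hydrogens = 15.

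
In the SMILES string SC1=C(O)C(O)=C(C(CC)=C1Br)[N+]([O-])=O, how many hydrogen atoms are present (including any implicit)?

Hydrogens are implicit in SMILES; fill each atom to its normal valence:
  6 × C (aromatic): no H
  2 × O: 1 H each → 2
  1 × Br: no H
  1 × C: 3 H
  1 × C: 2 H
  1 × N (charge +1): no H
  1 × O: no H
  1 × O (charge -1): no H
  1 × S: 1 H
  Total hydrogens = 8.

8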